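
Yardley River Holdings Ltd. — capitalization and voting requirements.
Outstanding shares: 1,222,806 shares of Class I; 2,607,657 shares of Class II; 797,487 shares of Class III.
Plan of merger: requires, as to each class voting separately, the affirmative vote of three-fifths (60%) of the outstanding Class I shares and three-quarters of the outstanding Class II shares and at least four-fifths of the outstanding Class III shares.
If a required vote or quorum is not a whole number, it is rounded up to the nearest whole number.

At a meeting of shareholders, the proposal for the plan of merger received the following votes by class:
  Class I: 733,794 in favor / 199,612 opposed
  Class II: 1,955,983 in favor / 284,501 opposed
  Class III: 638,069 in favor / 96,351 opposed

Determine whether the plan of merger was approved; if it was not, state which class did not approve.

Approved — every class gave the required vote.

Class I: 3/5 of 1222806 = 733683.60, rounded up to 733684; 733,684 required, 733,794 in favor — approved.
Class II: 3/4 of 2607657 = 1955742.75, rounded up to 1955743; 1,955,743 required, 1,955,983 in favor — approved.
Class III: 4/5 of 797487 = 637989.60, rounded up to 637990; 637,990 required, 638,069 in favor — approved.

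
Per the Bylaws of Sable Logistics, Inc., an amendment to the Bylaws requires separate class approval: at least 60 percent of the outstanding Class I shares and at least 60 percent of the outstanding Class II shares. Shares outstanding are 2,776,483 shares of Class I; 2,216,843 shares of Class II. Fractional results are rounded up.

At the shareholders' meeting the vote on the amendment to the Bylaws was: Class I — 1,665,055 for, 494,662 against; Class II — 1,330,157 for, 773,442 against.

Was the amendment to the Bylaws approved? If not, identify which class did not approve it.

Class I: 3/5 of 2776483 = 1665889.80, rounded up to 1665890; 1,665,890 required, 1,665,055 in favor — not approved.
Class II: 3/5 of 2216843 = 1330105.80, rounded up to 1330106; 1,330,106 required, 1,330,157 in favor — approved.

Not approved — the Class I shares did not give the required vote.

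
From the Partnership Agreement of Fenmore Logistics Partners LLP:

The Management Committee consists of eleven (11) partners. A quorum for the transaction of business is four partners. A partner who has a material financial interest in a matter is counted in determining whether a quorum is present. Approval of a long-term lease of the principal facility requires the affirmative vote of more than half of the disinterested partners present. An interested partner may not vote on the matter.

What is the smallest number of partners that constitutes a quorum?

The quorum is fixed at 4.

4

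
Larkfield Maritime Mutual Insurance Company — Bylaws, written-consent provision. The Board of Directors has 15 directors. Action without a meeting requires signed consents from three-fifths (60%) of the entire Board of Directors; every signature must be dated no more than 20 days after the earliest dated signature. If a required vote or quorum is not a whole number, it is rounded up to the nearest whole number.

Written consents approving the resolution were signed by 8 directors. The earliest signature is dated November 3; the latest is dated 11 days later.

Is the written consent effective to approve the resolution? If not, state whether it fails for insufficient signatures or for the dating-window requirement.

Signatures required: three-fifths (60%) of 15 — 3/5 of 15 = 9, so 9 needed; 8 signed. Insufficient.
Dating window: the latest signature is 11 days after the earliest; the limit is 20 days. Within the window.

Not effective — insufficient signatures.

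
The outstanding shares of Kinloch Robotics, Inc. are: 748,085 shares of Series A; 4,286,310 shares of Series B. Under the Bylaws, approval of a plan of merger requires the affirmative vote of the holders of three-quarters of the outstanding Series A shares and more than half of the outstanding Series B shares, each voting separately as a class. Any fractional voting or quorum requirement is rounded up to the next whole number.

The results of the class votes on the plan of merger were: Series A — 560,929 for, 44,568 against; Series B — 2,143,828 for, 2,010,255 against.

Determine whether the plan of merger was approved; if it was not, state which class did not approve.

Not approved — the Series A shares did not give the required vote.

Series A: 3/4 of 748085 = 561063.75, rounded up to 561064; 561,064 required, 560,929 in favor — not approved.
Series B: a majority of 4286310 is 2143156; 2,143,156 required, 2,143,828 in favor — approved.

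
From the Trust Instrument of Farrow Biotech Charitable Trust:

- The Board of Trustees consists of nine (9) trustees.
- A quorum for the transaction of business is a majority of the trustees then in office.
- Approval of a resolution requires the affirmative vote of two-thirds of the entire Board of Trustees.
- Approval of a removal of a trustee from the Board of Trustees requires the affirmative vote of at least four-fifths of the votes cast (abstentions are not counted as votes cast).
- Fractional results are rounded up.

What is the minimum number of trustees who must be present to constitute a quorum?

5

A majority of 9 is 5.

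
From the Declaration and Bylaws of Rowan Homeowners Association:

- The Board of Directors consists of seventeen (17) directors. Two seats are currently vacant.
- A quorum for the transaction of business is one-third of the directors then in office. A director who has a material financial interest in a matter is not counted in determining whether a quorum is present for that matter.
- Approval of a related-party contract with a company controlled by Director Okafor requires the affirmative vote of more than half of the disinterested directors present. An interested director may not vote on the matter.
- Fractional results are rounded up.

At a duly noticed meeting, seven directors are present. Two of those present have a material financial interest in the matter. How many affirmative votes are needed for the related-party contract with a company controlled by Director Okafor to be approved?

3

The related-party contract with a company controlled by Director Okafor requires a majority of the disinterested directors present (7 − 2 = 5).
A majority of 5 is 3.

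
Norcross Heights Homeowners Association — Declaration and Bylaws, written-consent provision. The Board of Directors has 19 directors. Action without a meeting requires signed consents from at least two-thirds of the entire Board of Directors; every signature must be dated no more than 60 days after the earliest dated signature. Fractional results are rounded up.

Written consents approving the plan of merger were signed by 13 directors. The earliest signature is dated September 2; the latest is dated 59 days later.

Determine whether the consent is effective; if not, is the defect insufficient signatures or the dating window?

Effective — both the signature and dating-window requirements are satisfied.

Signatures required: at least two-thirds of 19 — 2/3 of 19 = 12.67, rounded up to 13, so 13 needed; 13 signed. Sufficient.
Dating window: the latest signature is 59 days after the earliest; the limit is 60 days. Within the window.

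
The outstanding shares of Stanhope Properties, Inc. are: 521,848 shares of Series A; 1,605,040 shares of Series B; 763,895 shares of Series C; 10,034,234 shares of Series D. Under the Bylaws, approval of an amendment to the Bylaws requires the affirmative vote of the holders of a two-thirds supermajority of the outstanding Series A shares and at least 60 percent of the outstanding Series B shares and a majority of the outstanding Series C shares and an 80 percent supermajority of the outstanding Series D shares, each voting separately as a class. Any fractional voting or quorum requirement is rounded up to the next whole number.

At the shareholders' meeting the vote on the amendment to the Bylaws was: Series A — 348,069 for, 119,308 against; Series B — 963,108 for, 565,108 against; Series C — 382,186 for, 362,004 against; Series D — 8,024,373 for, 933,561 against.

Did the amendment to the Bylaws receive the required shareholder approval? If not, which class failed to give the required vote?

Not approved — the Series D shares did not give the required vote.

Series A: 2/3 of 521848 = 347898.67, rounded up to 347899; 347,899 required, 348,069 in favor — approved.
Series B: 3/5 of 1605040 = 963024; 963,024 required, 963,108 in favor — approved.
Series C: a majority of 763895 is 381948; 381,948 required, 382,186 in favor — approved.
Series D: 4/5 of 10034234 = 8027387.20, rounded up to 8027388; 8,027,388 required, 8,024,373 in favor — not approved.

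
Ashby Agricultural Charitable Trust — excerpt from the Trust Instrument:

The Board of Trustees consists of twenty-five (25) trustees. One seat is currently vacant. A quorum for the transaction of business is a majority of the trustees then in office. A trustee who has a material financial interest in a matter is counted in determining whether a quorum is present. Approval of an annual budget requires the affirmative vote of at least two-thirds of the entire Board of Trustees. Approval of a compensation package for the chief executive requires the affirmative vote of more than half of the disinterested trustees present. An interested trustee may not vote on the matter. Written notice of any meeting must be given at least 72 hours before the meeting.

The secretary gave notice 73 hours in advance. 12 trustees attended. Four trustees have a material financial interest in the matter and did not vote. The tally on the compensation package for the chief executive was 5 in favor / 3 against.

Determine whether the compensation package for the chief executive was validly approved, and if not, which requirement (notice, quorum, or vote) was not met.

Invalid — quorum requirement not satisfied.

Notice: 73 hours given; 72 required (73 ≥ 72). Satisfied.
Quorum: 12 present (interested trustees count toward quorum); quorum is 13. Not satisfied.
Vote: the compensation package for the chief executive requires a majority of the disinterested trustees present (12 − 4 = 8). A majority of 8 is 5, so 5 affirmative votes are needed; 5 voted in favor. Satisfied. (Moot — without a quorum no business can be validly transacted.)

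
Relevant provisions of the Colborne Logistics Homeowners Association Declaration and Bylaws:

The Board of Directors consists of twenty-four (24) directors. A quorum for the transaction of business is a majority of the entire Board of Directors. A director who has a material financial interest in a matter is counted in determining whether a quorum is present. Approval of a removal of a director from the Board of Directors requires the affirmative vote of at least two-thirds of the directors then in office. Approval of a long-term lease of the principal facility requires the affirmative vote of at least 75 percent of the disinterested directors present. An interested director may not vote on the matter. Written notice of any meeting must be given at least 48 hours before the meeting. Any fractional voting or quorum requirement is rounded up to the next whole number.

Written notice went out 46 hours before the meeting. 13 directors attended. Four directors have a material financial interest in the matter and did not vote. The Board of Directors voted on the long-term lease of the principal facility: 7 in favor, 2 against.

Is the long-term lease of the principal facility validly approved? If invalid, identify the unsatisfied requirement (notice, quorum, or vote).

Invalid — notice requirement not satisfied.

Notice: 46 hours given; 48 required (46 < 48). Not satisfied.
Quorum: 13 present (interested directors count toward quorum); quorum is 13. Satisfied.
Vote: the long-term lease of the principal facility requires three-fourths of the disinterested directors present (13 − 4 = 9). 3/4 of 9 = 6.75, rounded up to 7, so 7 affirmative votes are needed; 7 voted in favor. Satisfied.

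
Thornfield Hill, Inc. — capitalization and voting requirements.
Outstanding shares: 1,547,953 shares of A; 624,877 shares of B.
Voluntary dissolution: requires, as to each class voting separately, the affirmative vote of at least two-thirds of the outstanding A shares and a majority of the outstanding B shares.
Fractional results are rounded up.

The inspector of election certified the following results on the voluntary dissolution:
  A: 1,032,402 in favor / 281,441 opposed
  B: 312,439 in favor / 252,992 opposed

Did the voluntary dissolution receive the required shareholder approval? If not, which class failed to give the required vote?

Approved — every class gave the required vote.

A: 2/3 of 1547953 = 1031968.67, rounded up to 1031969; 1,031,969 required, 1,032,402 in favor — approved.
B: a majority of 624877 is 312439; 312,439 required, 312,439 in favor — approved.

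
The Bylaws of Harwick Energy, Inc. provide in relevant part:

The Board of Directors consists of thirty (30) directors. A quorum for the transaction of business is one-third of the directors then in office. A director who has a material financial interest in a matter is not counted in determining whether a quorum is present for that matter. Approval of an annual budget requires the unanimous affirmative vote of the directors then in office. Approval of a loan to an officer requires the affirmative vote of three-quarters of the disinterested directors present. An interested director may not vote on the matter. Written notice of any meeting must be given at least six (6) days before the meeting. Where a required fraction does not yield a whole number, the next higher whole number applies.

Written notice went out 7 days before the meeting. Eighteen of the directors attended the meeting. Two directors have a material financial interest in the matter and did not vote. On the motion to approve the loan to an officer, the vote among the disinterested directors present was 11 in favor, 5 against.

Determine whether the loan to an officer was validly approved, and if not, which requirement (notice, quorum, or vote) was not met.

Notice: 7 days given; 6 required (7 ≥ 6). Satisfied.
Quorum: 18 present, but the 2 interested directors do not count, leaving 16. Quorum is 10. Satisfied.
Vote: the loan to an officer requires three-fourths of the disinterested directors present (18 − 2 = 16). 3/4 of 16 = 12, so 12 affirmative votes are needed; 11 voted in favor. Not satisfied.

Invalid — vote requirement not satisfied.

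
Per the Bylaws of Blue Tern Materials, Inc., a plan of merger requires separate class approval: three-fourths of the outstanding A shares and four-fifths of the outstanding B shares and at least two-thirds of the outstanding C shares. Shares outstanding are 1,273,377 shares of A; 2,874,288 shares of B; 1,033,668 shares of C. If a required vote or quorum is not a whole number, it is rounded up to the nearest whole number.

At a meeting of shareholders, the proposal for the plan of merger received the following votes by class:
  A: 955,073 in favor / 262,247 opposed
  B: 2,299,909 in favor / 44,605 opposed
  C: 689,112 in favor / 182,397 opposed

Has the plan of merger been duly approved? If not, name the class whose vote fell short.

A: 3/4 of 1273377 = 955032.75, rounded up to 955033; 955,033 required, 955,073 in favor — approved.
B: 4/5 of 2874288 = 2299430.40, rounded up to 2299431; 2,299,431 required, 2,299,909 in favor — approved.
C: 2/3 of 1033668 = 689112; 689,112 required, 689,112 in favor — approved.

Approved — every class gave the required vote.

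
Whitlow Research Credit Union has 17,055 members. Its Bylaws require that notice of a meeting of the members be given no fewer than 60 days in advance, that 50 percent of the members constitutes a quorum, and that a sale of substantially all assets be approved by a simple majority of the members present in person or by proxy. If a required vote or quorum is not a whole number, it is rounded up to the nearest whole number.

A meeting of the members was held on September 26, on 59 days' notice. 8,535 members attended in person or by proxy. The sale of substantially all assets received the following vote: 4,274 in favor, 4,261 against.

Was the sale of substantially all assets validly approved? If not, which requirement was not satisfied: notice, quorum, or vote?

Invalid — notice requirement not satisfied.

Notice: 59 days given; 60 required. Not satisfied.
Quorum: 50% of 17,055 = 8,527.50, rounded up to 8,528; 8,535 present. Satisfied.
Vote: requires a majority of those present (8,535); a majority of 8535 is 4268, so 4,268 needed; 4,274 in favor. Satisfied.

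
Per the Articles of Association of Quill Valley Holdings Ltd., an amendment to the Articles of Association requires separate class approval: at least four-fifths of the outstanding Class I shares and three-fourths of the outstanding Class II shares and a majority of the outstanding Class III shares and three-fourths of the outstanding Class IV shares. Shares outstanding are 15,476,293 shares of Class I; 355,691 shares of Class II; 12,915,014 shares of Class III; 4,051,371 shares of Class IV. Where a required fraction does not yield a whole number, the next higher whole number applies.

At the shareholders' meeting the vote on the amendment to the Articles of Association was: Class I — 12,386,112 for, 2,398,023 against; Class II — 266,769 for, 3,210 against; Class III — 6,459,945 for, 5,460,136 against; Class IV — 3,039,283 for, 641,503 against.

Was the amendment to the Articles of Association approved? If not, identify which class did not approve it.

Approved — every class gave the required vote.

Class I: 4/5 of 15476293 = 12381034.40, rounded up to 12381035; 12,381,035 required, 12,386,112 in favor — approved.
Class II: 3/4 of 355691 = 266768.25, rounded up to 266769; 266,769 required, 266,769 in favor — approved.
Class III: a majority of 12915014 is 6457508; 6,457,508 required, 6,459,945 in favor — approved.
Class IV: 3/4 of 4051371 = 3038528.25, rounded up to 3038529; 3,038,529 required, 3,039,283 in favor — approved.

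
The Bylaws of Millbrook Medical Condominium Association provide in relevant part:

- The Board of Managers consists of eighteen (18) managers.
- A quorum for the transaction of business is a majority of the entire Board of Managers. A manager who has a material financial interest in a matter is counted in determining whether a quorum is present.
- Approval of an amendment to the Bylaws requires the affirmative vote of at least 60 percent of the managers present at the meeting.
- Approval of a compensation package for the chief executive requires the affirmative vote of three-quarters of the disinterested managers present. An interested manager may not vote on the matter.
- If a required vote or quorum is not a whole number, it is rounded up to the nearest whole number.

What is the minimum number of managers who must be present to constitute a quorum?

A majority of 18 is 10.

10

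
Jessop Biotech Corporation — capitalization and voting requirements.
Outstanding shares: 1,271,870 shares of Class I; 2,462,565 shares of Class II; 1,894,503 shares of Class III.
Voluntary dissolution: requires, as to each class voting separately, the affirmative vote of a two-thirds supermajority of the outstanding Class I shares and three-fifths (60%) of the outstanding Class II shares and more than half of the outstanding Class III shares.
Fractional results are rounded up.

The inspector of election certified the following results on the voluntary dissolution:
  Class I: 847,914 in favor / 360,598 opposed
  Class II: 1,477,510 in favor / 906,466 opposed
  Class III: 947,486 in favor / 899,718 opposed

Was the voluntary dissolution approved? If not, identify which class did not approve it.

Not approved — the Class II shares did not give the required vote.

Class I: 2/3 of 1271870 = 847913.33, rounded up to 847914; 847,914 required, 847,914 in favor — approved.
Class II: 3/5 of 2462565 = 1477539; 1,477,539 required, 1,477,510 in favor — not approved.
Class III: a majority of 1894503 is 947252; 947,252 required, 947,486 in favor — approved.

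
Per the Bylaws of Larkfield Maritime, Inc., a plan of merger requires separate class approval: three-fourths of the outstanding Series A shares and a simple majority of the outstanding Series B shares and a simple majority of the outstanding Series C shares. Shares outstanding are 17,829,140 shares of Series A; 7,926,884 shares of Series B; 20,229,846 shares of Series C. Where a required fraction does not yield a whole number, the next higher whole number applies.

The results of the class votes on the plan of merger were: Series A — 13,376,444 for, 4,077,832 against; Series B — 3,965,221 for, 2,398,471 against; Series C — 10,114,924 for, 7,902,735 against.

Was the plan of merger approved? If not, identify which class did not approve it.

Series A: 3/4 of 17829140 = 13371855; 13,371,855 required, 13,376,444 in favor — approved.
Series B: a majority of 7926884 is 3963443; 3,963,443 required, 3,965,221 in favor — approved.
Series C: a majority of 20229846 is 10114924; 10,114,924 required, 10,114,924 in favor — approved.

Approved — every class gave the required vote.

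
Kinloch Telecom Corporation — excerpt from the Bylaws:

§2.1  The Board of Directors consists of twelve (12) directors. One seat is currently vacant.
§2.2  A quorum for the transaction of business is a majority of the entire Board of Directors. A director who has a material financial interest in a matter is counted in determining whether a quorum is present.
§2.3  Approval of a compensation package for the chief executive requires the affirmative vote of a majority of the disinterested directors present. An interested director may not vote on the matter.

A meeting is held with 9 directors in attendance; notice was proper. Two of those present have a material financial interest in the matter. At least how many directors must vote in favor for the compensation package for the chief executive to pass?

4

The compensation package for the chief executive requires a majority of the disinterested directors present (9 − 2 = 7).
A majority of 7 is 4.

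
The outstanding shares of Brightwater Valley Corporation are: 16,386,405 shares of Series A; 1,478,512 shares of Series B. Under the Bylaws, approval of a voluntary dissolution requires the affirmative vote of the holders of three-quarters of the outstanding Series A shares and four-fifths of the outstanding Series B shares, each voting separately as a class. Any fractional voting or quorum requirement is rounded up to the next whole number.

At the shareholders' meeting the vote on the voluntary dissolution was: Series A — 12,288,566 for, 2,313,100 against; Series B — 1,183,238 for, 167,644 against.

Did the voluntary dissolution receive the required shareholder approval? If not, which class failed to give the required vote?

Not approved — the Series A shares did not give the required vote.

Series A: 3/4 of 16386405 = 12289803.75, rounded up to 12289804; 12,289,804 required, 12,288,566 in favor — not approved.
Series B: 4/5 of 1478512 = 1182809.60, rounded up to 1182810; 1,182,810 required, 1,183,238 in favor — approved.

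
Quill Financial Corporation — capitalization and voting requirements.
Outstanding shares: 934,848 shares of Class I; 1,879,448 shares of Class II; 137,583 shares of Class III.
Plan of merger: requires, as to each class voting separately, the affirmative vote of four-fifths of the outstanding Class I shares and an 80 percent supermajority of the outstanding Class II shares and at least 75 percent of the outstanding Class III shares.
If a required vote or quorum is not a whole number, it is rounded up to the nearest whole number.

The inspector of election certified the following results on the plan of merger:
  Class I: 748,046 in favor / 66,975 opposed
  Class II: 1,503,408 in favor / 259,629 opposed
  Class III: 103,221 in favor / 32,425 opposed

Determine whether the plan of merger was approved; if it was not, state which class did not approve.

Class I: 4/5 of 934848 = 747878.40, rounded up to 747879; 747,879 required, 748,046 in favor — approved.
Class II: 4/5 of 1879448 = 1503558.40, rounded up to 1503559; 1,503,559 required, 1,503,408 in favor — not approved.
Class III: 3/4 of 137583 = 103187.25, rounded up to 103188; 103,188 required, 103,221 in favor — approved.

Not approved — the Class II shares did not give the required vote.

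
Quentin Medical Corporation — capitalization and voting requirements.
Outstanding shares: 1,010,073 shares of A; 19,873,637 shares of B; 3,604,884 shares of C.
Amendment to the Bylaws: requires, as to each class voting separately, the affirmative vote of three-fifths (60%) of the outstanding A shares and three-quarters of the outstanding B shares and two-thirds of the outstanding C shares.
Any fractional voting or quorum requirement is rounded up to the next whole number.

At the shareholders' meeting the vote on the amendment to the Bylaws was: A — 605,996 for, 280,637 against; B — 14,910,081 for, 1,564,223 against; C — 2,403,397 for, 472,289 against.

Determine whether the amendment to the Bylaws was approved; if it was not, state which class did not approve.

Not approved — the A shares did not give the required vote.

A: 3/5 of 1010073 = 606043.80, rounded up to 606044; 606,044 required, 605,996 in favor — not approved.
B: 3/4 of 19873637 = 14905227.75, rounded up to 14905228; 14,905,228 required, 14,910,081 in favor — approved.
C: 2/3 of 3604884 = 2403256; 2,403,256 required, 2,403,397 in favor — approved.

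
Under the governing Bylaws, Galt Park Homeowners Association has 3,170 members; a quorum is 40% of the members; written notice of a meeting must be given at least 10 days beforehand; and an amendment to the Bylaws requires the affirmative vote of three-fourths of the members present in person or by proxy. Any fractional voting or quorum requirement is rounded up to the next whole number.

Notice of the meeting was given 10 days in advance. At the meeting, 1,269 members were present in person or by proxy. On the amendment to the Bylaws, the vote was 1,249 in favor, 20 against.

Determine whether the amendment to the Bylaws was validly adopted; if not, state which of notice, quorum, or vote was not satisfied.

Valid — all requirements satisfied.

Notice: 10 days given; 10 required. Satisfied.
Quorum: 40% of 3,170 = 1,268; 1,269 present. Satisfied.
Vote: requires three-fourths of those present (1,269); 3/4 of 1269 = 951.75, rounded up to 952, so 952 needed; 1,249 in favor. Satisfied.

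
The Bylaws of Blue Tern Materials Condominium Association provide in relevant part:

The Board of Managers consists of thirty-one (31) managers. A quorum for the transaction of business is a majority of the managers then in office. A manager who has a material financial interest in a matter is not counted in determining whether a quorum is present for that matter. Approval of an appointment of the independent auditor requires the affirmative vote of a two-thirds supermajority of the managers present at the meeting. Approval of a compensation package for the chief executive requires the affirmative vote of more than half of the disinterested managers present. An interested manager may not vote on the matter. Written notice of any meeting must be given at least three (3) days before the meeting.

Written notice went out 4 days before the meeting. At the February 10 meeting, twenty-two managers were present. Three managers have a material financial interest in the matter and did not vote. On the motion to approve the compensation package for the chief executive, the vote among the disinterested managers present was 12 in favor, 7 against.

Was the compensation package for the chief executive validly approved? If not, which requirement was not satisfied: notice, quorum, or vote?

Notice: 4 days given; 3 required (4 ≥ 3). Satisfied.
Quorum: 22 present, but the 3 interested managers do not count, leaving 19. Quorum is 16. Satisfied.
Vote: the compensation package for the chief executive requires a majority of the disinterested managers present (22 − 3 = 19). A majority of 19 is 10, so 10 affirmative votes are needed; 12 voted in favor. Satisfied.

Valid — all requirements satisfied.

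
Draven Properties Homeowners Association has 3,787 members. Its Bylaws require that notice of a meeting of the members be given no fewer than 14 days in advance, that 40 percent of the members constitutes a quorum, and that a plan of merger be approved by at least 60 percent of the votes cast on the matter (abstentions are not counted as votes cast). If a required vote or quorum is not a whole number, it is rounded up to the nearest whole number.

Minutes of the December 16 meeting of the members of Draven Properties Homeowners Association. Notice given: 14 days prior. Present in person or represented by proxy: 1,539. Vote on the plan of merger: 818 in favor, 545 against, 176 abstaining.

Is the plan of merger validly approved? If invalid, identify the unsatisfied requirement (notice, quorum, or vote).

Valid — all requirements satisfied.

Notice: 14 days given; 14 required. Satisfied.
Quorum: 40% of 3,787 = 1,514.80, rounded up to 1,515; 1,539 present. Satisfied.
Vote: requires three-fifths of the votes cast (1,539 − 176 abstaining = 1,363); 3/5 of 1363 = 817.80, rounded up to 818, so 818 needed; 818 in favor. Satisfied.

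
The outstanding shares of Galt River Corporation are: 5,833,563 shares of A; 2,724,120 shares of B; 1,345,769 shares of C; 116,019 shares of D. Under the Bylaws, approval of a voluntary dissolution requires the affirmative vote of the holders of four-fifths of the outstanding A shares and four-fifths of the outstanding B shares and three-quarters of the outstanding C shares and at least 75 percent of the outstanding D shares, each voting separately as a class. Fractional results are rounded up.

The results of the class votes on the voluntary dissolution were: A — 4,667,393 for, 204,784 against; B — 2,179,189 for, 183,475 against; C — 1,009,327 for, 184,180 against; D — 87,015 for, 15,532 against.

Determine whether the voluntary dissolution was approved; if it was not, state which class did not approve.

Not approved — the B shares did not give the required vote.

A: 4/5 of 5833563 = 4666850.40, rounded up to 4666851; 4,666,851 required, 4,667,393 in favor — approved.
B: 4/5 of 2724120 = 2179296; 2,179,296 required, 2,179,189 in favor — not approved.
C: 3/4 of 1345769 = 1009326.75, rounded up to 1009327; 1,009,327 required, 1,009,327 in favor — approved.
D: 3/4 of 116019 = 87014.25, rounded up to 87015; 87,015 required, 87,015 in favor — approved.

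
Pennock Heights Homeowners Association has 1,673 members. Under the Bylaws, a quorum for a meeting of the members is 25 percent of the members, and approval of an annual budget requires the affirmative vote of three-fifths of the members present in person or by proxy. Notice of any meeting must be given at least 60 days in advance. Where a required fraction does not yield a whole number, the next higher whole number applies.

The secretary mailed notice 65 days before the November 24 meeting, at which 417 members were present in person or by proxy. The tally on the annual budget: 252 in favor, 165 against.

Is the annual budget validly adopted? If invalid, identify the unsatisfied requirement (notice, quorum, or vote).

Invalid — quorum requirement not satisfied.

Notice: 65 days given; 60 required. Satisfied.
Quorum: 25% of 1,673 = 418.25, rounded up to 419; 417 present. Not satisfied.
Vote: requires three-fifths of those present (417); 3/5 of 417 = 250.20, rounded up to 251, so 251 needed; 252 in favor. Satisfied.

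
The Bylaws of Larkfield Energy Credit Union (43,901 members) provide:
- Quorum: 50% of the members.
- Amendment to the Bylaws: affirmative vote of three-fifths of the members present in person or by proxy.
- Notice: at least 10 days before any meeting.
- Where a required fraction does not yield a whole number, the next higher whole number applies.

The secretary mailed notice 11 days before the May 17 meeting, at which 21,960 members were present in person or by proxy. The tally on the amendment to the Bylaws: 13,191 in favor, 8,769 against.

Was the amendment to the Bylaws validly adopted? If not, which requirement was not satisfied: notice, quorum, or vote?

Notice: 11 days given; 10 required. Satisfied.
Quorum: 50% of 43,901 = 21,950.50, rounded up to 21,951; 21,960 present. Satisfied.
Vote: requires three-fifths of those present (21,960); 3/5 of 21960 = 13176, so 13,176 needed; 13,191 in favor. Satisfied.

Valid — all requirements satisfied.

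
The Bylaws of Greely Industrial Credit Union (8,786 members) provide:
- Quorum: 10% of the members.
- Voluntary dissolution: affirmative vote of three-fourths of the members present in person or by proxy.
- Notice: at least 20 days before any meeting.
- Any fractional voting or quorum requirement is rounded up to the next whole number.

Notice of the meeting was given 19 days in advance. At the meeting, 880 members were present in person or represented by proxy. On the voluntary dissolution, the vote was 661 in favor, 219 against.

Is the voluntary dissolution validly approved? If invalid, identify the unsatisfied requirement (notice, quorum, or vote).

Notice: 19 days given; 20 required. Not satisfied.
Quorum: 10% of 8,786 = 878.60, rounded up to 879; 880 present. Satisfied.
Vote: requires three-fourths of those present (880); 3/4 of 880 = 660, so 660 needed; 661 in favor. Satisfied.

Invalid — notice requirement not satisfied.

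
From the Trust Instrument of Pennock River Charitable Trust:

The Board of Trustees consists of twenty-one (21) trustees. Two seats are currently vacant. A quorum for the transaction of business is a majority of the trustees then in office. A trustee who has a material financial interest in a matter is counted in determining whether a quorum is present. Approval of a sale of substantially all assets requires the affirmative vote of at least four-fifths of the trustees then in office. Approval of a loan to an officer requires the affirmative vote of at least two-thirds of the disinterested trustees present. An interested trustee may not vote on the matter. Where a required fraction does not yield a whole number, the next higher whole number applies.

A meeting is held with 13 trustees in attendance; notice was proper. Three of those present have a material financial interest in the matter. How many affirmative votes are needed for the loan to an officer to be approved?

7

The loan to an officer requires two-thirds of the disinterested trustees present (13 − 3 = 10).
2/3 of 10 = 6.67, rounded up to 7.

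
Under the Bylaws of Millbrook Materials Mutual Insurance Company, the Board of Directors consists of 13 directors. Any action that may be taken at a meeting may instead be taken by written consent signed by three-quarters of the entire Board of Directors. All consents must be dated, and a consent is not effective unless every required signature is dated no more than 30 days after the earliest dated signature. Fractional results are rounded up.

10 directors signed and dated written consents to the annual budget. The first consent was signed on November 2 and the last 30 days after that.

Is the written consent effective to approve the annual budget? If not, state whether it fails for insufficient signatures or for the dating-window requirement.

Effective — both the signature and dating-window requirements are satisfied.

Signatures required: three-quarters of 13 — 3/4 of 13 = 9.75, rounded up to 10, so 10 needed; 10 signed. Sufficient.
Dating window: the latest signature is 30 days after the earliest; the limit is 30 days. Within the window.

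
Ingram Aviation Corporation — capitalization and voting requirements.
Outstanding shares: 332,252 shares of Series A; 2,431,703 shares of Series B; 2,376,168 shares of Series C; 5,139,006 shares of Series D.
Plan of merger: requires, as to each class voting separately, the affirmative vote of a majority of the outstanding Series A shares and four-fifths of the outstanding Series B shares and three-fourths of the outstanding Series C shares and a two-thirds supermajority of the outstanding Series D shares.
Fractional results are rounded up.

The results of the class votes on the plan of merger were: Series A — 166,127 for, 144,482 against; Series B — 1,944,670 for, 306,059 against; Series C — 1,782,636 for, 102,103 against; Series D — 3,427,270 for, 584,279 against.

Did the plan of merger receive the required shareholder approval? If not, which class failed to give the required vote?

Series A: a majority of 332252 is 166127; 166,127 required, 166,127 in favor — approved.
Series B: 4/5 of 2431703 = 1945362.40, rounded up to 1945363; 1,945,363 required, 1,944,670 in favor — not approved.
Series C: 3/4 of 2376168 = 1782126; 1,782,126 required, 1,782,636 in favor — approved.
Series D: 2/3 of 5139006 = 3426004; 3,426,004 required, 3,427,270 in favor — approved.

Not approved — the Series B shares did not give the required vote.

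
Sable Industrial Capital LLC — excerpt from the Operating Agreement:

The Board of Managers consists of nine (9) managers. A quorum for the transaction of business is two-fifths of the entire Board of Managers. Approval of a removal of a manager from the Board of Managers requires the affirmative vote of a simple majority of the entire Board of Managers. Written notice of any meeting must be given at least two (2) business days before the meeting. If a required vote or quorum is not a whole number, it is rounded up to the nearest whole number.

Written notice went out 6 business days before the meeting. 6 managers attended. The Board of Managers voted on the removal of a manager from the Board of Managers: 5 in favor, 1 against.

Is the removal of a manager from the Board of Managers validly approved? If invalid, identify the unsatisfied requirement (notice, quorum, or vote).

Valid — all requirements satisfied.

Notice: 6 business days given; 2 required (6 ≥ 2). Satisfied.
Quorum: 6 present; quorum is 4. Satisfied.
Vote: the removal of a manager from the Board of Managers requires a majority of the entire Board of Managers (9). A majority of 9 is 5, so 5 affirmative votes are needed; 5 voted in favor. Satisfied.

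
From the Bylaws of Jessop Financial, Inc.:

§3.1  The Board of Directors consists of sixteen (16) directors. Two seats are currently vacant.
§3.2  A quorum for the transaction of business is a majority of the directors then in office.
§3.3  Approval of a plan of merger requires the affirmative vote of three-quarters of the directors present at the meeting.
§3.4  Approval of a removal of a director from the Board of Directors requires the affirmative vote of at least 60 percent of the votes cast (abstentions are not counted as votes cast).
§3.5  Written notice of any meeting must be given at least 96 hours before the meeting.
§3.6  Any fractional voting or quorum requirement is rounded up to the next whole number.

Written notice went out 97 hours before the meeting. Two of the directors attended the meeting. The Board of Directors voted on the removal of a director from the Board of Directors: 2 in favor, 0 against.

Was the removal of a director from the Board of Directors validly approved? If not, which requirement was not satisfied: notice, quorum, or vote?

Invalid — quorum requirement not satisfied.

Notice: 97 hours given; 96 required (97 ≥ 96). Satisfied.
Quorum: 2 present; quorum is 8. Not satisfied.
Vote: the removal of a director from the Board of Directors requires three-fifths of the votes cast (2). 3/5 of 2 = 1.20, rounded up to 2, so 2 affirmative votes are needed; 2 voted in favor. Satisfied. (Moot — without a quorum no business can be validly transacted.)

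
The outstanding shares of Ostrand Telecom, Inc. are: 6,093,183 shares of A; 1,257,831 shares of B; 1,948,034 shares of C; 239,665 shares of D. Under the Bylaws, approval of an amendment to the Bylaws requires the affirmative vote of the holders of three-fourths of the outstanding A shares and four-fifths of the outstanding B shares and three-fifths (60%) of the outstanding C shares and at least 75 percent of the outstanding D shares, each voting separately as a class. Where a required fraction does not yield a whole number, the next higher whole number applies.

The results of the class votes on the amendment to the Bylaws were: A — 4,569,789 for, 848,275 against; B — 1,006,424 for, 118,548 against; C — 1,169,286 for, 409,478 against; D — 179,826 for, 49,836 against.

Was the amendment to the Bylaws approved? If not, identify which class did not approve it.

A: 3/4 of 6093183 = 4569887.25, rounded up to 4569888; 4,569,888 required, 4,569,789 in favor — not approved.
B: 4/5 of 1257831 = 1006264.80, rounded up to 1006265; 1,006,265 required, 1,006,424 in favor — approved.
C: 3/5 of 1948034 = 1168820.40, rounded up to 1168821; 1,168,821 required, 1,169,286 in favor — approved.
D: 3/4 of 239665 = 179748.75, rounded up to 179749; 179,749 required, 179,826 in favor — approved.

Not approved — the A shares did not give the required vote.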